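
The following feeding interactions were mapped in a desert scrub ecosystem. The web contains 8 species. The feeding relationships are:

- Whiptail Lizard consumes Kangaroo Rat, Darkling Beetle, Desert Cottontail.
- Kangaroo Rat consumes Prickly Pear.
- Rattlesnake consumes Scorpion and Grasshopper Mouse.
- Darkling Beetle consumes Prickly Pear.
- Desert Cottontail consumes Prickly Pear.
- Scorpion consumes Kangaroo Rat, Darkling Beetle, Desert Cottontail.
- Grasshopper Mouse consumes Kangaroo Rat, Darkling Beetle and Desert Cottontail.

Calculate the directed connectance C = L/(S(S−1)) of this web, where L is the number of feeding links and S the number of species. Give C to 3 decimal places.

C = 0.250

The web has S = 8 species and L = 14 feeding links.
C = L / (S(S−1)) = 14 / 56 = 0.2500 ≈ 0.250.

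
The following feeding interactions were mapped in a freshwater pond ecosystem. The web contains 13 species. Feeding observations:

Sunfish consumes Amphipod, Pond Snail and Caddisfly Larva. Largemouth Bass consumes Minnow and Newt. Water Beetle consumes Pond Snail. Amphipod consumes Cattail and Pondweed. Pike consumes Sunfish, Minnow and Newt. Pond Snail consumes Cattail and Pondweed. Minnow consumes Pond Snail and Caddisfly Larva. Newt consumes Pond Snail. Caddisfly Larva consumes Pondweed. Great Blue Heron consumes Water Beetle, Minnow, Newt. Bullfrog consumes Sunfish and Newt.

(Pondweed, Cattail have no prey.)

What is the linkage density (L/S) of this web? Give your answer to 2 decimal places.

There are L = 22 links among S = 13 species.
L/S = 22/13 = 1.6923 ≈ 1.69.

L/S = 1.69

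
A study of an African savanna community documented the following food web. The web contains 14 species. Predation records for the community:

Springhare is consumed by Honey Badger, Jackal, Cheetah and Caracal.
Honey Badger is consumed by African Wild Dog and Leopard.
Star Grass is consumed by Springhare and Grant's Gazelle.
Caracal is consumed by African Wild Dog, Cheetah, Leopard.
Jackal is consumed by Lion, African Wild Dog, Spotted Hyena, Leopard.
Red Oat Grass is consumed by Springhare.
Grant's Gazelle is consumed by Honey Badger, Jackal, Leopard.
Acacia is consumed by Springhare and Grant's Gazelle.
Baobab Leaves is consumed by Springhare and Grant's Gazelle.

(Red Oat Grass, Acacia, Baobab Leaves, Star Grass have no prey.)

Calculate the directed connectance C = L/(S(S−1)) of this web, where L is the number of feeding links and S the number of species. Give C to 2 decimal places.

C = 0.13

The web has S = 14 species and L = 23 feeding links.
C = L / (S(S−1)) = 23 / 182 = 0.1264 ≈ 0.13.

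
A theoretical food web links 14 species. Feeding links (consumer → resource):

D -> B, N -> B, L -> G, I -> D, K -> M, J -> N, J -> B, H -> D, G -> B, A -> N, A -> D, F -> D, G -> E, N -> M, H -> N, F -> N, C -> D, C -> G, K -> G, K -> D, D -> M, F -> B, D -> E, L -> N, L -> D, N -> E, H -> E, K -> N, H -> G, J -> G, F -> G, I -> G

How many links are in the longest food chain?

One longest chain: B → D → F.
It has 3 species and 2 links.

2 links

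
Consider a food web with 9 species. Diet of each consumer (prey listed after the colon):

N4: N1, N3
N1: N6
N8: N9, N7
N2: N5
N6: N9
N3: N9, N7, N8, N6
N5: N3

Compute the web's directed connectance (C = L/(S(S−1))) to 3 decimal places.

The web has S = 9 species and L = 12 feeding links.
C = L / (S(S−1)) = 12 / 72 = 0.1667 ≈ 0.167.

C = 0.167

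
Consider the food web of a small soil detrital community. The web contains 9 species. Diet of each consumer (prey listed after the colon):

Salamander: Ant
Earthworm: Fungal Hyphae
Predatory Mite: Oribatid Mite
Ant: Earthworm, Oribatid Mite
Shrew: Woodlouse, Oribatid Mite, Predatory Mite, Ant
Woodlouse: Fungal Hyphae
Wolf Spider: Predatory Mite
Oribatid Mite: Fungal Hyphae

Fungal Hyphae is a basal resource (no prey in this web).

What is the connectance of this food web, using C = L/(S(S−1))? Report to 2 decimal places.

The web has S = 9 species and L = 12 feeding links.
C = L / (S(S−1)) = 12 / 72 = 0.1667 ≈ 0.17.

C = 0.17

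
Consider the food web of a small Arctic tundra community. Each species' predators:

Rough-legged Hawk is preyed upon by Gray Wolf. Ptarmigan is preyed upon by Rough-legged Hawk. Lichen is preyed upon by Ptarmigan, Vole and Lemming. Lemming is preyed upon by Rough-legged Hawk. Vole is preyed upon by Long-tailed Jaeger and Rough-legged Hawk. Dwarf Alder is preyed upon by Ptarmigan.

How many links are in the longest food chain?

3 links

One longest chain: Lichen → Lemming → Rough-legged Hawk → Gray Wolf.
It has 4 species and 3 links.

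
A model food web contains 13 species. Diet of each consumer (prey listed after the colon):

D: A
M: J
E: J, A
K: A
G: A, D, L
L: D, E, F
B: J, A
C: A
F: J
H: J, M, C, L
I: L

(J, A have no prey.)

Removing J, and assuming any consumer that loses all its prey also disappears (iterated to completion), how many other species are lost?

2

Remove J.
Round 1: F (all prey gone), M (all prey gone) → extinct.
No further losses. Total secondary extinctions: 2.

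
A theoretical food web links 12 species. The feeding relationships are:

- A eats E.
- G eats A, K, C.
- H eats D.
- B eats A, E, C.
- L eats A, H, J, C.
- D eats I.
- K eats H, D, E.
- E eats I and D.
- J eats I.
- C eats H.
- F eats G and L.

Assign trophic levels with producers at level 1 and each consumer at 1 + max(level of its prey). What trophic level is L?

Trophic level 5

I is a producer → level 1.
D eats I → level 2.
E eats D (level 2); other prey at levels: I 1 → level 3.
A eats E → level 4.
L eats A (level 4); other prey at levels: J 2, H 3, C 4 → level 5.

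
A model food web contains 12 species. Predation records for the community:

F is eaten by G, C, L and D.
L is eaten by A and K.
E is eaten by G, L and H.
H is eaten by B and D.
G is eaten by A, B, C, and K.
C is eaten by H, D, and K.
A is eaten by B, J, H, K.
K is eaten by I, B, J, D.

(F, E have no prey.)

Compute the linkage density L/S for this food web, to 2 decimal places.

L/S = 2.17

There are L = 26 links among S = 12 species.
L/S = 26/12 = 2.1667 ≈ 2.17.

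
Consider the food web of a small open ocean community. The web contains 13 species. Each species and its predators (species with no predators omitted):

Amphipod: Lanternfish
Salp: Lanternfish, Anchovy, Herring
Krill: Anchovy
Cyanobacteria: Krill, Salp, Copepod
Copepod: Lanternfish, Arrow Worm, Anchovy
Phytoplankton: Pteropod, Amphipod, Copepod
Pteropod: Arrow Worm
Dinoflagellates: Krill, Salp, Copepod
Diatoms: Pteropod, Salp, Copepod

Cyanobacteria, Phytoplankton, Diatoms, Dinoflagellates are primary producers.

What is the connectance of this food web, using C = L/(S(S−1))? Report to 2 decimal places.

C = 0.13

The web has S = 13 species and L = 21 feeding links.
C = L / (S(S−1)) = 21 / 156 = 0.1346 ≈ 0.13.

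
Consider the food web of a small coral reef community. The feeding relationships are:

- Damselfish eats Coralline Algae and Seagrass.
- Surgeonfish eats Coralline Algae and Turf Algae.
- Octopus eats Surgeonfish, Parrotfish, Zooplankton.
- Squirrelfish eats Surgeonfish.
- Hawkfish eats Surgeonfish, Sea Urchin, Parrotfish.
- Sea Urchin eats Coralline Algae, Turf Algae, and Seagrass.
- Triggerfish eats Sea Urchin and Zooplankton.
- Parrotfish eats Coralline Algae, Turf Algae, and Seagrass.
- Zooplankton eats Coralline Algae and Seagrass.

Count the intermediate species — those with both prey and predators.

4

Intermediate species (has both prey and predators): Parrotfish, Zooplankton, Surgeonfish, Sea Urchin.
Count: 4.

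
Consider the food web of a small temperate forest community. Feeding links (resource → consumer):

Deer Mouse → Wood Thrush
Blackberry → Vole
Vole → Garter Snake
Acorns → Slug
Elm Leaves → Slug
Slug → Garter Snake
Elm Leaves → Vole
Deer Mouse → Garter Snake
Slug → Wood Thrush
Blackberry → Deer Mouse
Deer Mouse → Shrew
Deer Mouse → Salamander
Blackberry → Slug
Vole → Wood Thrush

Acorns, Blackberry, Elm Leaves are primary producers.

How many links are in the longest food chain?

2 links

One longest chain: Blackberry → Deer Mouse → Shrew.
It has 3 species and 2 links.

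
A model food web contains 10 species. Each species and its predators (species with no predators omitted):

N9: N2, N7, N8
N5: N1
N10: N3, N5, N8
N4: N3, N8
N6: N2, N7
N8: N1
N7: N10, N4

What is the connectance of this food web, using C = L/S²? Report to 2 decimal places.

C = 0.14

The web has S = 10 species and L = 14 feeding links.
C = L / S² = 14 / 100 = 0.1400 ≈ 0.14.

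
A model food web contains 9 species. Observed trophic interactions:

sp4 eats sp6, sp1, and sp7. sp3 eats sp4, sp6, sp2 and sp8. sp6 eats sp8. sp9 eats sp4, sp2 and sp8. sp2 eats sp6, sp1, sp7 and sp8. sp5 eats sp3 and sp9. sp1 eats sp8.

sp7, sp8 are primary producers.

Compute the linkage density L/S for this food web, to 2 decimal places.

L/S = 2.00

There are L = 18 links among S = 9 species.
L/S = 18/9 = 2.0000 ≈ 2.00.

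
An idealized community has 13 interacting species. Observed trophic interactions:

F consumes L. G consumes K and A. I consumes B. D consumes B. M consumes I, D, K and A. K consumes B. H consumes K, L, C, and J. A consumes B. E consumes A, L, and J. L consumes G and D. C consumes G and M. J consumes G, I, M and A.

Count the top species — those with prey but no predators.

3

Top species (has prey, but nothing eats it): E, H, F.
Count: 3.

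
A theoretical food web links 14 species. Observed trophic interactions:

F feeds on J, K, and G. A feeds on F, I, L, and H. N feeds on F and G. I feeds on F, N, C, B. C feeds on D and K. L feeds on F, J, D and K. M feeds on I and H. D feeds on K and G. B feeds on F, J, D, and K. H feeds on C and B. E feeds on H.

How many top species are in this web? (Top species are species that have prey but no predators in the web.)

3

Top species (has prey, but nothing eats it): M, A, E.
Count: 3.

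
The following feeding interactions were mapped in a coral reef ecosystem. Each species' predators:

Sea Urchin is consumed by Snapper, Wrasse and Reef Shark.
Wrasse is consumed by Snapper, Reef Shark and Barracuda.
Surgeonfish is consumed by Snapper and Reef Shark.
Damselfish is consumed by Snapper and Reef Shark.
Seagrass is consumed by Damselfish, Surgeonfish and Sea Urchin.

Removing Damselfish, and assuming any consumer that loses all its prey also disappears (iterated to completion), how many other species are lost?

0

Remove Damselfish.
Every predator of it retains at least one other prey: Reef Shark still has Surgeonfish, Sea Urchin, Wrasse; Snapper still has Surgeonfish, Sea Urchin, Wrasse.
No consumer loses all prey, so no secondary extinctions occur.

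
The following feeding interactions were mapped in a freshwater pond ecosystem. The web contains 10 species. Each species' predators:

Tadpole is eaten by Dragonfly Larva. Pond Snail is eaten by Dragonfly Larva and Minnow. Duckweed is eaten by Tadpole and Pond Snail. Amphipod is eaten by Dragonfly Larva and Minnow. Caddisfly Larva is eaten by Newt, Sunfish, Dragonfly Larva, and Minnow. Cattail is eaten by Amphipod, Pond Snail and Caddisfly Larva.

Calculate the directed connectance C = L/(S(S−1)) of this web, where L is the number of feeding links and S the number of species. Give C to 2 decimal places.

The web has S = 10 species and L = 14 feeding links.
C = L / (S(S−1)) = 14 / 90 = 0.1556 ≈ 0.16.

C = 0.16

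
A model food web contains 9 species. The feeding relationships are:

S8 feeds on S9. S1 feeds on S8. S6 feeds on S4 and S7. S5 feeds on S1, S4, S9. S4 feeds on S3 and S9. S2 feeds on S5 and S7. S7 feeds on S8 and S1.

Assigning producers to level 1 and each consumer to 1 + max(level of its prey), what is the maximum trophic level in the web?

5

Producers (level 1): S9, S3.
S9 → S8 → S1 → S7 → S6 gives S6 level 5.
No species has a prey at level 5, so no species reaches level 6.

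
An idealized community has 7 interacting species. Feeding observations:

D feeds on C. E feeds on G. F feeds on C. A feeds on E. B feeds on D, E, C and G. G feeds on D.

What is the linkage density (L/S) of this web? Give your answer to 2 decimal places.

L/S = 1.29

There are L = 9 links among S = 7 species.
L/S = 9/7 = 1.2857 ≈ 1.29.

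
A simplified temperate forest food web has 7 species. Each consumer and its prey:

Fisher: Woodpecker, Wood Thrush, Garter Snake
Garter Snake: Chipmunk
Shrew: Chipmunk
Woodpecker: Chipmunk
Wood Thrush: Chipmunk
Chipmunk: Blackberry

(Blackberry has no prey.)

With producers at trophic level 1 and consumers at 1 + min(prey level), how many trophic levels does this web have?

Producers (level 1): Blackberry.
Following each consumer down to its lowest-level prey: Blackberry → Chipmunk → Woodpecker → Fisher (levels 1 through 4).
All prey of Fisher (Woodpecker 3, Wood Thrush 3, Garter Snake 3) are at level 3 or above, so Fisher is at level 1 + 3 = 4.
Every consumer has at least one prey at level 3 or below, so none exceeds level 4.

4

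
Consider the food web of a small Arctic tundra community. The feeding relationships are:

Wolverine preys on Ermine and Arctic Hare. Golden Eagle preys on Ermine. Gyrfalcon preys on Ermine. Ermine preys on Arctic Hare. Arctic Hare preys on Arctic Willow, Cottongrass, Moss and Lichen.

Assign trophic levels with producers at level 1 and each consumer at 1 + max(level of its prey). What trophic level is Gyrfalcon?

Trophic level 4

Lichen is a producer → level 1.
Arctic Hare eats Lichen (level 1); other prey at levels: Cottongrass 1, Arctic Willow 1, Moss 1 → level 2.
Ermine eats Arctic Hare → level 3.
Gyrfalcon eats Ermine → level 4.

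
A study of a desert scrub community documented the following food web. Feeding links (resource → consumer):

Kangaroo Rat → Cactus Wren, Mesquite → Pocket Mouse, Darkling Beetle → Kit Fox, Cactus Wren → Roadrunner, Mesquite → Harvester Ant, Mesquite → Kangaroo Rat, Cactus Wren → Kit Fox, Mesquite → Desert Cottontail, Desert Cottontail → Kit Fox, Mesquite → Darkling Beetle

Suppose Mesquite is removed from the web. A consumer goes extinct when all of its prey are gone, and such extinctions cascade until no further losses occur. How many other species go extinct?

Remove Mesquite.
Round 1: Pocket Mouse (all prey gone), Harvester Ant (all prey gone), Darkling Beetle (all prey gone), Kangaroo Rat (all prey gone), Desert Cottontail (all prey gone) → extinct.
Round 2: Cactus Wren (all prey gone) → extinct.
Round 3: Kit Fox (all prey gone), Roadrunner (all prey gone) → extinct.
No further losses. Total secondary extinctions: 8.

8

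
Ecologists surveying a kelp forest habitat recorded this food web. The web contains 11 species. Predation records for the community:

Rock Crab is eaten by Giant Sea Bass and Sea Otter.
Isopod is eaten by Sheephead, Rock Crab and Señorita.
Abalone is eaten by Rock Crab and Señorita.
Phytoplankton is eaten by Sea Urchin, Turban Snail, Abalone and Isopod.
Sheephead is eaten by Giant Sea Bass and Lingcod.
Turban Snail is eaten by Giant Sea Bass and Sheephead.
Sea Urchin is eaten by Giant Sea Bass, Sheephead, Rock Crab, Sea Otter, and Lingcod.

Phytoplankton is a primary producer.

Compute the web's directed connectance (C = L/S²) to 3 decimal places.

C = 0.165

The web has S = 11 species and L = 20 feeding links.
C = L / S² = 20 / 121 = 0.1653 ≈ 0.165.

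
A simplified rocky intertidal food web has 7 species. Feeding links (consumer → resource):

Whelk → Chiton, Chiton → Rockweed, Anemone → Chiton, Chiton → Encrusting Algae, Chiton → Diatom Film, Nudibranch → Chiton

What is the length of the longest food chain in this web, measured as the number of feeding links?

One longest chain: Encrusting Algae → Chiton → Whelk.
It has 3 species and 2 links.

2 links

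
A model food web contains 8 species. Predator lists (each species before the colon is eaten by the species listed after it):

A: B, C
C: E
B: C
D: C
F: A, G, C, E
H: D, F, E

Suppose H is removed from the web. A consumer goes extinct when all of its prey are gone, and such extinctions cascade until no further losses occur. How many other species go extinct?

7

Remove H.
Round 1: D (all prey gone), F (all prey gone) → extinct.
Round 2: A (all prey gone), G (all prey gone) → extinct.
Round 3: B (all prey gone) → extinct.
Round 4: C (all prey gone) → extinct.
Round 5: E (all prey gone) → extinct.
No further losses. Total secondary extinctions: 7.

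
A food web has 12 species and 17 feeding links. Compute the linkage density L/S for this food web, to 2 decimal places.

L/S = 1.42

There are L = 17 links among S = 12 species.
L/S = 17/12 = 1.4167 ≈ 1.42.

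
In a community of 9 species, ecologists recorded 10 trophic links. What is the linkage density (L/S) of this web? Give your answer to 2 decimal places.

L/S = 1.11

There are L = 10 links among S = 9 species.
L/S = 10/9 = 1.1111 ≈ 1.11.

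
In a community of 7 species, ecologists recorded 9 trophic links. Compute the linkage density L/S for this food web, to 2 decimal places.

There are L = 9 links among S = 7 species.
L/S = 9/7 = 1.2857 ≈ 1.29.

L/S = 1.29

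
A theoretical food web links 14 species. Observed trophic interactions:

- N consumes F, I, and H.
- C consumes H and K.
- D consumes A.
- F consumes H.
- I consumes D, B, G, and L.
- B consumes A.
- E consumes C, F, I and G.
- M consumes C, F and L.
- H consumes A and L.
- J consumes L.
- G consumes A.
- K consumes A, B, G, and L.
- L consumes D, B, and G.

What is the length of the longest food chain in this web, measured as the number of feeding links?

5 links

One longest chain: A → B → L → H → C → M.
It has 6 species and 5 links.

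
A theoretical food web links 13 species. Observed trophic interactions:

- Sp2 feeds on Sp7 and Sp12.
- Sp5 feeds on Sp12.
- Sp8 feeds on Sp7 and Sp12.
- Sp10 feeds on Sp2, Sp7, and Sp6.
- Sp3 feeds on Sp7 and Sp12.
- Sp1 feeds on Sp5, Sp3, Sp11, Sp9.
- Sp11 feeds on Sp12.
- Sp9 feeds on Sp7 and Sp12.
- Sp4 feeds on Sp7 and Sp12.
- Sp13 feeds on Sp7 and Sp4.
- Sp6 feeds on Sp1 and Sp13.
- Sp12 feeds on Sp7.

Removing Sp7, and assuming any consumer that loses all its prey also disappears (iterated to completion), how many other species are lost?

Remove Sp7.
Round 1: Sp12 (all prey gone) → extinct.
Round 2: Sp3 (all prey gone), Sp4 (all prey gone), Sp9 (all prey gone), Sp8 (all prey gone), Sp5 (all prey gone), Sp11 (all prey gone), Sp2 (all prey gone) → extinct.
Round 3: Sp1 (all prey gone), Sp13 (all prey gone) → extinct.
Round 4: Sp6 (all prey gone) → extinct.
Round 5: Sp10 (all prey gone) → extinct.
No further losses. Total secondary extinctions: 12.

12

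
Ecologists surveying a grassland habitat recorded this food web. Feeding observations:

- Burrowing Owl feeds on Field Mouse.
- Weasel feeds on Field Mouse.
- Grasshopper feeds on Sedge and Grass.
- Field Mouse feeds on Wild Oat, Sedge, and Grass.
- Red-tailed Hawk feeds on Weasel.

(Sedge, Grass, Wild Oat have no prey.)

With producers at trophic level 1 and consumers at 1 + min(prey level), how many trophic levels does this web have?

Producers (level 1): Sedge, Grass, Wild Oat.
Following each consumer down to its lowest-level prey: Sedge → Field Mouse → Weasel → Red-tailed Hawk (levels 1 through 4).
All prey of Red-tailed Hawk (Weasel 3) are at level 3 or above, so Red-tailed Hawk is at level 1 + 3 = 4.
Every consumer has at least one prey at level 3 or below, so none exceeds level 4.

4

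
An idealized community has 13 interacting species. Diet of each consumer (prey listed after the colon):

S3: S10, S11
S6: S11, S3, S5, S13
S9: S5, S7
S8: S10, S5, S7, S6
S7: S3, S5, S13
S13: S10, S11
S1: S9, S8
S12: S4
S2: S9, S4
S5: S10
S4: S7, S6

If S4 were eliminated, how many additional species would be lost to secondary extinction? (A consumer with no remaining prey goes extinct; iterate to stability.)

Remove S4.
Round 1: S12 (all prey gone) → extinct.
No further losses. Total secondary extinctions: 1.

1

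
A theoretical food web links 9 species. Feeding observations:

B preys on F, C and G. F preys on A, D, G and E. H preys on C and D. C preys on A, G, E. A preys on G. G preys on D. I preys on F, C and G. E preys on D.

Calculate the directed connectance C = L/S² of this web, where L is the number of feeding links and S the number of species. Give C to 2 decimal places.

C = 0.22

The web has S = 9 species and L = 18 feeding links.
C = L / S² = 18 / 81 = 0.2222 ≈ 0.22.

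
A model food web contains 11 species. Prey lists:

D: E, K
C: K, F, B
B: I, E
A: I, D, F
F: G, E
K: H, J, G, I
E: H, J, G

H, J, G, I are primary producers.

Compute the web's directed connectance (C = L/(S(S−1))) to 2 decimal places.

C = 0.17

The web has S = 11 species and L = 19 feeding links.
C = L / (S(S−1)) = 19 / 110 = 0.1727 ≈ 0.17.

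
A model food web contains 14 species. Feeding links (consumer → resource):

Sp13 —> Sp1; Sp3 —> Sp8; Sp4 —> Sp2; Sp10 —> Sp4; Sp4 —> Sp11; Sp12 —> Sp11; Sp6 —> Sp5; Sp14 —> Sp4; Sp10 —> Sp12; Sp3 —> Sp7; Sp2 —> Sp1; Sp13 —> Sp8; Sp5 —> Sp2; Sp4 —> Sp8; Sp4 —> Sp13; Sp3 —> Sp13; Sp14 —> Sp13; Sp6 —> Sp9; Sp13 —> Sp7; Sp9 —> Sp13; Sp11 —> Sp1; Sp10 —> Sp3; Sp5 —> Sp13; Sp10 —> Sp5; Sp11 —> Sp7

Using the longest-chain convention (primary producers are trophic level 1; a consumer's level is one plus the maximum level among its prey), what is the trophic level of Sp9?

Trophic level 3

Sp1 is a producer → level 1.
Sp13 eats Sp1 (level 1); other prey at levels: Sp8 1, Sp7 1 → level 2.
Sp9 eats Sp13 → level 3.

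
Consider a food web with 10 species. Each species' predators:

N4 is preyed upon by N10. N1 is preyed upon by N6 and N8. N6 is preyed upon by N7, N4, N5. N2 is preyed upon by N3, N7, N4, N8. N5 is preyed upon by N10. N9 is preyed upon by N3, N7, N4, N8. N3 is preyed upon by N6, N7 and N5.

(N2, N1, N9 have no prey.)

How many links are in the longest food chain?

One longest chain: N2 → N3 → N6 → N4 → N10.
It has 5 species and 4 links.

4 links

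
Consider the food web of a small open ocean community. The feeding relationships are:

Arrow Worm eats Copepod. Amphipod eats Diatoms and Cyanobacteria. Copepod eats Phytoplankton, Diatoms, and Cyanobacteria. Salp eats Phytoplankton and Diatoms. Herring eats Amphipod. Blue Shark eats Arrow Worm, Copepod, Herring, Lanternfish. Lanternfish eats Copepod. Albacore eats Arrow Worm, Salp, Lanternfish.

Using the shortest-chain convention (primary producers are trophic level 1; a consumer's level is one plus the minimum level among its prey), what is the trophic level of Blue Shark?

Trophic level 3

Cyanobacteria is a producer → level 1.
Copepod eats Cyanobacteria → level 2.
Blue Shark eats Copepod → level 3.
No prey of Blue Shark is below level 2, so 3 is the minimum.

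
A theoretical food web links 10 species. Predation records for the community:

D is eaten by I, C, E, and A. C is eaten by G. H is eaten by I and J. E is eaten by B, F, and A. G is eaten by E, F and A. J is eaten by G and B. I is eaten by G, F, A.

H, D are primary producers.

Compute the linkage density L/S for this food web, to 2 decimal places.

There are L = 18 links among S = 10 species.
L/S = 18/10 = 1.8000 ≈ 1.80.

L/S = 1.80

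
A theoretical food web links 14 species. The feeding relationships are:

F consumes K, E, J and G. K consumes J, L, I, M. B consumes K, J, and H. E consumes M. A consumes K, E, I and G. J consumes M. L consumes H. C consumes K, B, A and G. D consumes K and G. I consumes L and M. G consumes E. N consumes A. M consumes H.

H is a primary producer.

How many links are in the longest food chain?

5 links

One longest chain: H → L → I → K → A → C.
It has 6 species and 5 links.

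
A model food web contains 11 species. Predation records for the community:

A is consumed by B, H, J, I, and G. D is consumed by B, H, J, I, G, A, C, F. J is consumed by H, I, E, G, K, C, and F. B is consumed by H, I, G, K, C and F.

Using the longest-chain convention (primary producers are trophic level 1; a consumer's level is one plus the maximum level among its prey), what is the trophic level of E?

Trophic level 4

D is a producer → level 1.
A eats D → level 2.
J eats A (level 2); other prey at levels: D 1 → level 3.
E eats J → level 4.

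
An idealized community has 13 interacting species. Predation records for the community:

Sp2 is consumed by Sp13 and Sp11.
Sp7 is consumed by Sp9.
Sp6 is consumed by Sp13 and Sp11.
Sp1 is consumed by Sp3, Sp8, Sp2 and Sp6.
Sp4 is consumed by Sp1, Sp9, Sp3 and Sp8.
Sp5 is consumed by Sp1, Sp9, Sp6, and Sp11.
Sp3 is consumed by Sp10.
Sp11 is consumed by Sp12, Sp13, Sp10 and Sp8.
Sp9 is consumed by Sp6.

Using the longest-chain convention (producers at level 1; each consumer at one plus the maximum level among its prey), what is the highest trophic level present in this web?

Producers (level 1): Sp7, Sp5, Sp4.
Sp5 → Sp1 → Sp2 → Sp11 → Sp12 gives Sp12 level 5.
No species has a prey at level 5, so no species reaches level 6.

5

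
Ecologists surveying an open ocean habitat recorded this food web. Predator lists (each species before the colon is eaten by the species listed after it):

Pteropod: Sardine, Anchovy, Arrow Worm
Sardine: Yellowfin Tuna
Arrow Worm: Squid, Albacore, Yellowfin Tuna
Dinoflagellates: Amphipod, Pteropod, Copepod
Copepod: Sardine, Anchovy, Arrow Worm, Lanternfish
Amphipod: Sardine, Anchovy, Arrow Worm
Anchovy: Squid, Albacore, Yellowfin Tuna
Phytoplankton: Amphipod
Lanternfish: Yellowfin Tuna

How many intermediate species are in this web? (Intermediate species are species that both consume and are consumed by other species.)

7

Intermediate species (has both prey and predators): Amphipod, Pteropod, Copepod, Sardine, Anchovy, Arrow Worm, Lanternfish.
Count: 7.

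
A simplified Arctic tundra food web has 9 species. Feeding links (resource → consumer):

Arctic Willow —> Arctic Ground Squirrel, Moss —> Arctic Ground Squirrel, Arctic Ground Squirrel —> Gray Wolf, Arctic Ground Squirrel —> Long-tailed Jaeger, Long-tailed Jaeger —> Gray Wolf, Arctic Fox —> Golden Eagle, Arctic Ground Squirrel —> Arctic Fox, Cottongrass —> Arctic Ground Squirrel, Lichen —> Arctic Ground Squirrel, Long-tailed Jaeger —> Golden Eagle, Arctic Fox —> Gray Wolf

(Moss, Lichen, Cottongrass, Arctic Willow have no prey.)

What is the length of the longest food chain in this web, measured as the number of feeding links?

One longest chain: Moss → Arctic Ground Squirrel → Long-tailed Jaeger → Gray Wolf.
It has 4 species and 3 links.

3 links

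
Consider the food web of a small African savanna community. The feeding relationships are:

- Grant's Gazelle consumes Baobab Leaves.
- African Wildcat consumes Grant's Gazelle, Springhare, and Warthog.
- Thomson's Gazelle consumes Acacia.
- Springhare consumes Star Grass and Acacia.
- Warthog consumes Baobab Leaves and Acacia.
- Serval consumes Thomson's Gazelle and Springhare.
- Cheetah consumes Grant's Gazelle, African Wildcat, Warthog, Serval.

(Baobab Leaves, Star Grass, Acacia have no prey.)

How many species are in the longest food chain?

4 species

One longest chain: Baobab Leaves → Grant's Gazelle → African Wildcat → Cheetah.
It has 4 species and 3 links.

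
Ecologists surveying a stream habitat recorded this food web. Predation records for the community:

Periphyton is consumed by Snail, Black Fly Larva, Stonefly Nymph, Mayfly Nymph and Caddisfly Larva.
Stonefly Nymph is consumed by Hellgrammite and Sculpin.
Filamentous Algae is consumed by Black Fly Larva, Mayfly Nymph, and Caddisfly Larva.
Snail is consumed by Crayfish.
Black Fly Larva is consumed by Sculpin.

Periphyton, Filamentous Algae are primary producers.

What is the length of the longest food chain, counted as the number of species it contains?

One longest chain: Periphyton → Stonefly Nymph → Hellgrammite.
It has 3 species and 2 links.

3 species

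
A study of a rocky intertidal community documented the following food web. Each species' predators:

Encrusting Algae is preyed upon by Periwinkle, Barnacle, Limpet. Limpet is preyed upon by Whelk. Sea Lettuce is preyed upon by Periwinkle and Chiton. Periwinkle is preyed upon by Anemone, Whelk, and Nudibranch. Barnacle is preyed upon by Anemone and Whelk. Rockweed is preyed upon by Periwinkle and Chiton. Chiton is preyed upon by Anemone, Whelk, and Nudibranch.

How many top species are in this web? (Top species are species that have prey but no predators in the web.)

3

Top species (has prey, but nothing eats it): Anemone, Nudibranch, Whelk.
Count: 3.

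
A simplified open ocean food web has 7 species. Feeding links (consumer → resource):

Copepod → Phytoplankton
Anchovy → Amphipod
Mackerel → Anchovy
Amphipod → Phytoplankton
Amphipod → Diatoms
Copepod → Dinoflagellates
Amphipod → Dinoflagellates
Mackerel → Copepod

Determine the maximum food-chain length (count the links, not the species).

One longest chain: Phytoplankton → Amphipod → Anchovy → Mackerel.
It has 4 species and 3 links.

3 links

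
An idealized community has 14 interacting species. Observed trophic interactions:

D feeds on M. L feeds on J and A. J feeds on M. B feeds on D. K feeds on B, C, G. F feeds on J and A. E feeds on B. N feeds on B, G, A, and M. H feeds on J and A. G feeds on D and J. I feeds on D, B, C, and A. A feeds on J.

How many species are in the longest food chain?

4 species

One longest chain: M → J → A → L.
It has 4 species and 3 links.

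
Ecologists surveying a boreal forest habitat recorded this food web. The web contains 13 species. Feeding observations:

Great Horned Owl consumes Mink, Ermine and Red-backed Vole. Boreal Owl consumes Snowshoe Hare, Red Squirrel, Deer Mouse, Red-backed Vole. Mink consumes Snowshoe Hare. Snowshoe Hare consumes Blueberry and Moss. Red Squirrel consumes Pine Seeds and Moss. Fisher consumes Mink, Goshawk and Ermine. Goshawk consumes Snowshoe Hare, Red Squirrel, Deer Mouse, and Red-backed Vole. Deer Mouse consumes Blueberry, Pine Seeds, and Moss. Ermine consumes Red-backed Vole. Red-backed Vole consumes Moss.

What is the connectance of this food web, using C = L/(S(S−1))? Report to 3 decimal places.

C = 0.154

The web has S = 13 species and L = 24 feeding links.
C = L / (S(S−1)) = 24 / 156 = 0.1538 ≈ 0.154.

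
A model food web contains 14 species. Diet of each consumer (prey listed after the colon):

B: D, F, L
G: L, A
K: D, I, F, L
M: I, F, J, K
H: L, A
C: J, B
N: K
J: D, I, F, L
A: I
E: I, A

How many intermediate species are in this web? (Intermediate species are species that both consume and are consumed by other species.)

Intermediate species (has both prey and predators): J, K, A, B.
Count: 4.

4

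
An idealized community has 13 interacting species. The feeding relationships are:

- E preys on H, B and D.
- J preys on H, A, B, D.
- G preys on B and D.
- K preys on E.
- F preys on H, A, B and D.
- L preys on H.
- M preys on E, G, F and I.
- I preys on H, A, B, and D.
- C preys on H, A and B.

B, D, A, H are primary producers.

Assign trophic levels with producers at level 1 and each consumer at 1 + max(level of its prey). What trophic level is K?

B is a producer → level 1.
E eats B (level 1); other prey at levels: D 1, H 1 → level 2.
K eats E → level 3.

Trophic level 3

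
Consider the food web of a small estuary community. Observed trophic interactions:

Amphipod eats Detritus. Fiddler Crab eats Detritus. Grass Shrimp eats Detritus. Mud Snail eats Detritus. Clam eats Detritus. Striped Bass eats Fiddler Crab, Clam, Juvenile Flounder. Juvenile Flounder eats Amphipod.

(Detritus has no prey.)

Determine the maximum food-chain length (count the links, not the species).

3 links

One longest chain: Detritus → Amphipod → Juvenile Flounder → Striped Bass.
It has 4 species and 3 links.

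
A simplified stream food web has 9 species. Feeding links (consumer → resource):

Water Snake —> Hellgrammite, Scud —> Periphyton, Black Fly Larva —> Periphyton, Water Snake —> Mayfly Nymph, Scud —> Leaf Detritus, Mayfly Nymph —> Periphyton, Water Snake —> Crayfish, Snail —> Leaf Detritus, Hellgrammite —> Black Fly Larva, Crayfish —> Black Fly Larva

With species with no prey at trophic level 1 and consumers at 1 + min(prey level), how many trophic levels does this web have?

3

Basal resources (level 1): Periphyton, Leaf Detritus.
Following each consumer down to its lowest-level prey: Periphyton → Mayfly Nymph → Water Snake (levels 1 through 3).
All prey of Water Snake (Mayfly Nymph 2, Crayfish 3, Hellgrammite 3) are at level 2 or above, so Water Snake is at level 1 + 2 = 3.
Every consumer has at least one prey at level 2 or below, so none exceeds level 3.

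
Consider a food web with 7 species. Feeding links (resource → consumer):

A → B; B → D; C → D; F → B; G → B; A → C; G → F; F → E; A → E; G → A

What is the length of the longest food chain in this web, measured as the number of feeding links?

One longest chain: G → A → C → D.
It has 4 species and 3 links.

3 links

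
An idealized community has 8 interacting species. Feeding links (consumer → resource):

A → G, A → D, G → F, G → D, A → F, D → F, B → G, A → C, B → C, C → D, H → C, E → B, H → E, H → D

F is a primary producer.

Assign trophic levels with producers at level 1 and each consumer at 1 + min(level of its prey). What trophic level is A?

F is a producer → level 1.
A eats F → level 2.

Trophic level 2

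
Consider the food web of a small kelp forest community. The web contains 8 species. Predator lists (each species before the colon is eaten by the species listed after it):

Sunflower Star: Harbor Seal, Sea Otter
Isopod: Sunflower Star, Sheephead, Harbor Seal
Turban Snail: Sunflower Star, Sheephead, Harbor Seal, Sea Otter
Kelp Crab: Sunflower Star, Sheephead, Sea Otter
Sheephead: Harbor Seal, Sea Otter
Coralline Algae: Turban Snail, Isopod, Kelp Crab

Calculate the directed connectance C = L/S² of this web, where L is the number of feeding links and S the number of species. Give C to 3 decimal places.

The web has S = 8 species and L = 17 feeding links.
C = L / S² = 17 / 64 = 0.2656 ≈ 0.266.

C = 0.266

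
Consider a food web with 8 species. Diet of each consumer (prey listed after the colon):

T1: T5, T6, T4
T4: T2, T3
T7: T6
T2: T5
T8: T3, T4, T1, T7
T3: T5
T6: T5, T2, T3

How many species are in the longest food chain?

One longest chain: T5 → T2 → T6 → T1 → T8.
It has 5 species and 4 links.

5 species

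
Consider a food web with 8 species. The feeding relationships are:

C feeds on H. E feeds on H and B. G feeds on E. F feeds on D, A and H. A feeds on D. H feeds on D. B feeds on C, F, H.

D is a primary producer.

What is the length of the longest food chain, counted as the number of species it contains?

6 species

One longest chain: D → H → F → B → E → G.
It has 6 species and 5 links.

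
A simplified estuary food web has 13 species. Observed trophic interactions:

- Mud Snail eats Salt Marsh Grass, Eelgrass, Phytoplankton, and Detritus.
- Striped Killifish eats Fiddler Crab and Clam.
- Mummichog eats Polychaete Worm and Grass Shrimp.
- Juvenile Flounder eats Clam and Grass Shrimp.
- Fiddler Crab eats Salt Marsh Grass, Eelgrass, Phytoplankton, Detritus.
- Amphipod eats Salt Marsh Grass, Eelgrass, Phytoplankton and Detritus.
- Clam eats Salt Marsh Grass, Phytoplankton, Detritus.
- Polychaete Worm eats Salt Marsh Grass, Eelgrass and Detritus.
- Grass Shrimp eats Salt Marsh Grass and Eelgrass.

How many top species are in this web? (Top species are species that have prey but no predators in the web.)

Top species (has prey, but nothing eats it): Mud Snail, Amphipod, Juvenile Flounder, Striped Killifish, Mummichog.
Count: 5.

5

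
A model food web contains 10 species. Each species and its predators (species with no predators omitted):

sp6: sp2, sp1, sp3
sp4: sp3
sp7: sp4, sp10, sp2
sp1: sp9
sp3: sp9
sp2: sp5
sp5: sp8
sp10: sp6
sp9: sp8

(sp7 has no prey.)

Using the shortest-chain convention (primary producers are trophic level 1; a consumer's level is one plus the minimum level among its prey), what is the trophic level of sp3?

sp7 is a producer → level 1.
sp4 eats sp7 → level 2.
sp3 eats sp4 → level 3.
No prey of sp3 is below level 2, so 3 is the minimum.

Trophic level 3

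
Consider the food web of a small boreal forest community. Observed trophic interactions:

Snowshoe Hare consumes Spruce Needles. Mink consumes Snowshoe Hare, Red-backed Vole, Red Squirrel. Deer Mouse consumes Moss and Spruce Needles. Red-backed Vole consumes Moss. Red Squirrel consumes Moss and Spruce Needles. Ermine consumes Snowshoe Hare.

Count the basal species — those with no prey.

Basal species (no prey listed): Spruce Needles, Moss.
Count: 2.

2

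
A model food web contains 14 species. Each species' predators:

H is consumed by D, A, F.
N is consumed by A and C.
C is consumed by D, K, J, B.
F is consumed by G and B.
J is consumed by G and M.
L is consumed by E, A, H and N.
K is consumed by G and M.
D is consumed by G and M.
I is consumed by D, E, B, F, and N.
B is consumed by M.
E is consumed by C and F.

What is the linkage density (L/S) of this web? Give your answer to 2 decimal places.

L/S = 2.07

There are L = 29 links among S = 14 species.
L/S = 29/14 = 2.0714 ≈ 2.07.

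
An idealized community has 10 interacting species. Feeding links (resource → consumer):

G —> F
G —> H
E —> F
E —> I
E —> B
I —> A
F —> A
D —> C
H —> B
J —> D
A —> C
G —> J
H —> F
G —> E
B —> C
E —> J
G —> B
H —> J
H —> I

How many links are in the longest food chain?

4 links

One longest chain: G → H → I → A → C.
It has 5 species and 4 links.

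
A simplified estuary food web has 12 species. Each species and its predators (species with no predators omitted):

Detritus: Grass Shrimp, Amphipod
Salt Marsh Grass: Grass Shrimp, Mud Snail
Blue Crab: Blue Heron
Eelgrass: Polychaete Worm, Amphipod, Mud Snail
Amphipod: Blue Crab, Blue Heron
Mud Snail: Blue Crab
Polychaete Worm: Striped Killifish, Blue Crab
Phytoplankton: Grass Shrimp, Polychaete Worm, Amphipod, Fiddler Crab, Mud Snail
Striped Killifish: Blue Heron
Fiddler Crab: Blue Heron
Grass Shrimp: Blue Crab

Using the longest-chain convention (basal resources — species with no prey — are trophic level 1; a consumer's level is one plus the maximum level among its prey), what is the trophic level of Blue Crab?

Trophic level 3

Eelgrass has no prey (basal) → level 1.
Mud Snail eats Eelgrass (level 1); other prey at levels: Phytoplankton 1, Salt Marsh Grass 1 → level 2.
Blue Crab eats Mud Snail (level 2); other prey at levels: Grass Shrimp 2, Polychaete Worm 2, Amphipod 2 → level 3.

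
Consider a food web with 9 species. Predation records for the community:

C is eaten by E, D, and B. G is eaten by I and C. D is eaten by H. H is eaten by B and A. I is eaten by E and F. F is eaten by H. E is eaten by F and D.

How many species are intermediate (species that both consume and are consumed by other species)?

6

Intermediate species (has both prey and predators): C, I, E, D, F, H.
Count: 6.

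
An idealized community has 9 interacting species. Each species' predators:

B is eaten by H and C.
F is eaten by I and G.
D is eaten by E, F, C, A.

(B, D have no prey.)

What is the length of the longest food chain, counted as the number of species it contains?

3 species

One longest chain: D → F → G.
It has 3 species and 2 links.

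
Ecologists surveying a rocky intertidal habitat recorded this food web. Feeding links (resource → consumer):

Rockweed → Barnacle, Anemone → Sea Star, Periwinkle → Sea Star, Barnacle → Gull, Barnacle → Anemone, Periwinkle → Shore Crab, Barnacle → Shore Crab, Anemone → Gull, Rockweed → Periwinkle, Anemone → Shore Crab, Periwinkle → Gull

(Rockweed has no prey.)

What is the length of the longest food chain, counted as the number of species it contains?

4 species

One longest chain: Rockweed → Barnacle → Anemone → Sea Star.
It has 4 species and 3 links.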